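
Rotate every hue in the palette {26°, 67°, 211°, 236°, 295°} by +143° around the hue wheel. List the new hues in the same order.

169°, 210°, 354°, 19°, 78°

26 + 143 = 169°
67 + 143 = 210°
211 + 143 = 354°
236 + 143 = 379 → 379 − 360 = 19°
295 + 143 = 438 → 438 − 360 = 78°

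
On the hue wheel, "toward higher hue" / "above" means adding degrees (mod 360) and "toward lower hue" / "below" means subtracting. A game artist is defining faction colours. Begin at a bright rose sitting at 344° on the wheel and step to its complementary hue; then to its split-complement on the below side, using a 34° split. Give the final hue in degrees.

+180° (complement): 344 + 180 = 524 → 524 − 360 = 164°
+146° (split-comp 34° ↓): 164 + 146 = 310°

310°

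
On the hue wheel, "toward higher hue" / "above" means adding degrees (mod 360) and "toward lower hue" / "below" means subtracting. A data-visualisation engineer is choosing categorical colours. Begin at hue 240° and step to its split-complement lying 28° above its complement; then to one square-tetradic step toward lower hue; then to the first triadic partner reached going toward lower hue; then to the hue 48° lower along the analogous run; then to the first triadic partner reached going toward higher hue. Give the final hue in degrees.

+208° (split-comp 28° ↑): 240 + 208 = 448 → 448 − 360 = 88°
−90° (square ↓): 88 − 90 = -2 → -2 + 360 = 358°
−120° (triadic ↓): 358 − 120 = 238°
−48° (analog 48° ↓): 238 − 48 = 190°
+120° (triadic ↑): 190 + 120 = 310°

310°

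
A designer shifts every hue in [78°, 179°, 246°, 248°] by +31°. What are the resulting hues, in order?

78 + 31 = 109°
179 + 31 = 210°
246 + 31 = 277°
248 + 31 = 279°

109°, 210°, 277°, 279°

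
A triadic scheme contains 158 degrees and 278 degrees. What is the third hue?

A triad spaces three hues 120° apart.
The full set is {38°, 158°, 278°}.

38°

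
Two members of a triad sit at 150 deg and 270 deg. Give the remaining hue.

30°

A triad spaces three hues 120° apart.
The full set is {30°, 150°, 270°}.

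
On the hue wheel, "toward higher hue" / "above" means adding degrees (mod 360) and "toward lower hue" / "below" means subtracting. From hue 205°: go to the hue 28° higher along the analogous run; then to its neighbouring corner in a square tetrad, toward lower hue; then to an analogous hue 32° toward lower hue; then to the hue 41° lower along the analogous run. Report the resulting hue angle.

analog 28° ↑ +28°: 205 + 28 = 233°
square ↓ −90°: 233 − 90 = 143°
analog 32° ↓ −32°: 143 − 32 = 111°
analog 41° ↓ −41°: 111 − 41 = 70°

70°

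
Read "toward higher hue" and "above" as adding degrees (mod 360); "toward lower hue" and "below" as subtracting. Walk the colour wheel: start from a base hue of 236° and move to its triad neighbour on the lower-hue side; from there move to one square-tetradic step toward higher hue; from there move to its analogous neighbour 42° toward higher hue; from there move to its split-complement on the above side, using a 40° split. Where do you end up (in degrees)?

108°

−120° (triadic ↓): 236 − 120 = 116°
+90° (square ↑): 116 + 90 = 206°
+42° (analog 42° ↑): 206 + 42 = 248°
+220° (split-comp 40° ↑): 248 + 220 = 468 → 468 − 360 = 108°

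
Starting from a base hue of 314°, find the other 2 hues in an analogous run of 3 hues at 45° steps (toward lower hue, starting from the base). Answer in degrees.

269° and 224°

Analogous hues sit every 45° along the wheel.
314 − 45 = 269°
314 − 90 = 224°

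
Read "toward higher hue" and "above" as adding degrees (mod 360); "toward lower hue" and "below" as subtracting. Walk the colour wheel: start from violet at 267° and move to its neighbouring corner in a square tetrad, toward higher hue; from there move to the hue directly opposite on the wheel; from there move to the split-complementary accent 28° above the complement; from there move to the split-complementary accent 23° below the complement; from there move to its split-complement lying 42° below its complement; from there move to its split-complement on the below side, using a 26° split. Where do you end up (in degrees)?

+90° (square ↑): 267 + 90 = 357°
+180° (complement): 357 + 180 = 537 → 537 − 360 = 177°
+208° (split-comp 28° ↑): 177 + 208 = 385 → 385 − 360 = 25°
+157° (split-comp 23° ↓): 25 + 157 = 182°
+138° (split-comp 42° ↓): 182 + 138 = 320°
+154° (split-comp 26° ↓): 320 + 154 = 474 → 474 − 360 = 114°

114°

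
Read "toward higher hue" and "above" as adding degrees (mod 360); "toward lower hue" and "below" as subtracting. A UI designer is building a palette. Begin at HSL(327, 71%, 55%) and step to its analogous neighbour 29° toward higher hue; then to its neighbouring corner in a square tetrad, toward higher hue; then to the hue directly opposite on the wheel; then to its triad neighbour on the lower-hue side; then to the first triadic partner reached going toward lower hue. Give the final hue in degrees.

26°

+29° (analog 29° ↑): 327 + 29 = 356°
+90° (square ↑): 356 + 90 = 446 → 446 − 360 = 86°
+180° (complement): 86 + 180 = 266°
−120° (triadic ↓): 266 − 120 = 146°
−120° (triadic ↓): 146 − 120 = 26°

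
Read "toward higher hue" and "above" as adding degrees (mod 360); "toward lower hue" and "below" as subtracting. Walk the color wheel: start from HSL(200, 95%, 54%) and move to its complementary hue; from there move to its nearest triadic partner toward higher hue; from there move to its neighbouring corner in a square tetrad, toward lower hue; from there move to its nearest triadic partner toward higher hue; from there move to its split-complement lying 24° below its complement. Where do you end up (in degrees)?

326°

200 + 180 = 380 → 380 − 360 = 20°   (complement)
20 + 120 = 140°   (triadic ↑)
140 − 90 = 50°   (square ↓)
50 + 120 = 170°   (triadic ↑)
170 + 156 = 326°   (split-comp 24° ↓)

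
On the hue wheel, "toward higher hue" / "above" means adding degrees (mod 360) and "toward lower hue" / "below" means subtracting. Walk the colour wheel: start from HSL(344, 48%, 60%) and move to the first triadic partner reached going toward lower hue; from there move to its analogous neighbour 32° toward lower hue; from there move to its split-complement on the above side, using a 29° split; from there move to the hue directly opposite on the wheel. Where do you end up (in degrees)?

triadic ↓ −120°: 344 − 120 = 224°
analog 32° ↓ −32°: 224 − 32 = 192°
split-comp 29° ↑ +209°: 192 + 209 = 401 → 401 − 360 = 41°
complement +180°: 41 + 180 = 221°

221°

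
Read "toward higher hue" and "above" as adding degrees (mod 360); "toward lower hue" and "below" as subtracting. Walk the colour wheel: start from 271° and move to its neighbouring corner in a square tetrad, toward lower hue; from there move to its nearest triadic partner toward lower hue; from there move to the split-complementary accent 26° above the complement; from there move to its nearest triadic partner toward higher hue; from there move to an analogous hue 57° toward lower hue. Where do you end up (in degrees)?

−90° (square ↓): 271 − 90 = 181°
−120° (triadic ↓): 181 − 120 = 61°
+206° (split-comp 26° ↑): 61 + 206 = 267°
+120° (triadic ↑): 267 + 120 = 387 → 387 − 360 = 27°
−57° (analog 57° ↓): 27 − 57 = -30 → -30 + 360 = 330°

330°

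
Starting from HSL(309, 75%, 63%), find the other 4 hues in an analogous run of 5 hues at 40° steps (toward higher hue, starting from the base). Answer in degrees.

349°, 29°, 69°, 109°

Analogous hues sit every 40° along the wheel.
309 + 40 = 349°
309 + 80 = 389 → 389 − 360 = 29°
309 + 120 = 429 → 429 − 360 = 69°
309 + 160 = 469 → 469 − 360 = 109°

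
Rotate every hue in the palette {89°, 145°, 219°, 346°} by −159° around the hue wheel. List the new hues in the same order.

89 − 159 = -70 → -70 + 360 = 290°
145 − 159 = -14 → -14 + 360 = 346°
219 − 159 = 60°
346 − 159 = 187°

290°, 346°, 60°, 187°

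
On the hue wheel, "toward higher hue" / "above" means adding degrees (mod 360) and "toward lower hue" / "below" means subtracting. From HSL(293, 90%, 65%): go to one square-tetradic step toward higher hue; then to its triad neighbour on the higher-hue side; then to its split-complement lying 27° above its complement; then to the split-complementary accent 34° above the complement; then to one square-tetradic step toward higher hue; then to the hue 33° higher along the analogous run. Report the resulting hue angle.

327°

square ↑ +90°: 293 + 90 = 383 → 383 − 360 = 23°
triadic ↑ +120°: 23 + 120 = 143°
split-comp 27° ↑ +207°: 143 + 207 = 350°
split-comp 34° ↑ +214°: 350 + 214 = 564 → 564 − 360 = 204°
square ↑ +90°: 204 + 90 = 294°
analog 33° ↑ +33°: 294 + 33 = 327°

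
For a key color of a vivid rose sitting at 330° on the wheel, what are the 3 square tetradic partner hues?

A square tetradic scheme places four hues every 90°.
330 + 90 = 420 → 420 − 360 = 60°
330 + 180 = 510 → 510 − 360 = 150°
330 + 270 = 600 → 600 − 360 = 240°

60°, 150°, 240°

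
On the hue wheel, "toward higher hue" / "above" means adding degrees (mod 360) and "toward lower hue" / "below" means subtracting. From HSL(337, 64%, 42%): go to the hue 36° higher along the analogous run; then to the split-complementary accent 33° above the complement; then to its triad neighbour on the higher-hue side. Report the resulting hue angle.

+36° (analog 36° ↑): 337 + 36 = 373 → 373 − 360 = 13°
+213° (split-comp 33° ↑): 13 + 213 = 226°
+120° (triadic ↑): 226 + 120 = 346°

346°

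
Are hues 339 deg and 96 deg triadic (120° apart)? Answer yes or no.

Angular distance: |339 − 96| = 243; shorter arc = 360 − 243 = 117°.
Triadic (120° apart) requires 120°.

no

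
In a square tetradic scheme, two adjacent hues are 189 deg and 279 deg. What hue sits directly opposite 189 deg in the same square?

A square tetradic scheme places four hues 90° apart; opposite corners are 180° apart.
189 + 180 = 369 → 369 − 360 = 9°

9°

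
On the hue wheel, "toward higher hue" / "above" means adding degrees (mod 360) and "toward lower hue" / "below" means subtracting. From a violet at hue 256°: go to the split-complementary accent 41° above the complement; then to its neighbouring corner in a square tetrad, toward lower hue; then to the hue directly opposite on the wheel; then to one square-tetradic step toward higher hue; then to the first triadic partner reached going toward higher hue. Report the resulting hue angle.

split-comp 41° ↑ +221°: 256 + 221 = 477 → 477 − 360 = 117°
square ↓ −90°: 117 − 90 = 27°
complement +180°: 27 + 180 = 207°
square ↑ +90°: 207 + 90 = 297°
triadic ↑ +120°: 297 + 120 = 417 → 417 − 360 = 57°

57°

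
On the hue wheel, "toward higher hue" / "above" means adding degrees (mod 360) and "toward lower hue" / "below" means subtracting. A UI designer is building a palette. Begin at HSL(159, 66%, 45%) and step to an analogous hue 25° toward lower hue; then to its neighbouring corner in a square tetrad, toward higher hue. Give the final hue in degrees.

−25° (analog 25° ↓): 159 − 25 = 134°
+90° (square ↑): 134 + 90 = 224°

224°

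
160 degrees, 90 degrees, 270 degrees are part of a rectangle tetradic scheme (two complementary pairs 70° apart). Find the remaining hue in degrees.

A rectangular tetradic uses two complementary pairs 70° apart: offsets 0°, 70°, 180°, 250°.
Among {90°, 160°, 270°}, 90° and 270° are a 180° pair.
The remaining hue 160° needs its own complement: 160 + 180 = 340°

340°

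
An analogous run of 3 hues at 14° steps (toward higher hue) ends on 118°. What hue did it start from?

90°

2 steps of 14° (toward higher hue) give a net shift of +28°.
Start = end − shift: 118 − 28 = 90°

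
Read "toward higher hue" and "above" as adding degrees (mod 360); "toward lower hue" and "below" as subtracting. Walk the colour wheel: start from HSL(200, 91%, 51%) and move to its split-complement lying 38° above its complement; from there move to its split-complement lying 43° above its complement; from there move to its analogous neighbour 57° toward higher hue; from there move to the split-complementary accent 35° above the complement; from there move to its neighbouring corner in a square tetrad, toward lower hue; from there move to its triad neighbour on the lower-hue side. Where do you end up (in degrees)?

+218° (split-comp 38° ↑): 200 + 218 = 418 → 418 − 360 = 58°
+223° (split-comp 43° ↑): 58 + 223 = 281°
+57° (analog 57° ↑): 281 + 57 = 338°
+215° (split-comp 35° ↑): 338 + 215 = 553 → 553 − 360 = 193°
−90° (square ↓): 193 − 90 = 103°
−120° (triadic ↓): 103 − 120 = -17 → -17 + 360 = 343°

343°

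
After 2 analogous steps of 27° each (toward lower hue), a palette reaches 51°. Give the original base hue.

2 steps of 27° (toward lower hue) give a net shift of −54°.
Start = end − shift: 51 + 54 = 105°

105°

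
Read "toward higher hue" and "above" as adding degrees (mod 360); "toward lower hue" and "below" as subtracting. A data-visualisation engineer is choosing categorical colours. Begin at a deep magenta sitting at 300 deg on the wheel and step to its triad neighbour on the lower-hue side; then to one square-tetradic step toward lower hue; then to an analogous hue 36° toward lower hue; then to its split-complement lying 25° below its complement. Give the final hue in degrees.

209°

−120° (triadic ↓): 300 − 120 = 180°
−90° (square ↓): 180 − 90 = 90°
−36° (analog 36° ↓): 90 − 36 = 54°
+155° (split-comp 25° ↓): 54 + 155 = 209°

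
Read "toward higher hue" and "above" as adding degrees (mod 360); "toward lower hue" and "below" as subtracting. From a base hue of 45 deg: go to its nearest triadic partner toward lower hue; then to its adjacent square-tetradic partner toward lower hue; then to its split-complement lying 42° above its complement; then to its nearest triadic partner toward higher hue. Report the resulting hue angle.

−120° (triadic ↓): 45 − 120 = -75 → -75 + 360 = 285°
−90° (square ↓): 285 − 90 = 195°
+222° (split-comp 42° ↑): 195 + 222 = 417 → 417 − 360 = 57°
+120° (triadic ↑): 57 + 120 = 177°

177°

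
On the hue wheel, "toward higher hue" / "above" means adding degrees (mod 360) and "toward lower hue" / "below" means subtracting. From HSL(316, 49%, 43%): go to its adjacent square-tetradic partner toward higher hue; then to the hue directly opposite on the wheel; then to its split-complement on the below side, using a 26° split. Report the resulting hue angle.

square ↑ +90°: 316 + 90 = 406 → 406 − 360 = 46°
complement +180°: 46 + 180 = 226°
split-comp 26° ↓ +154°: 226 + 154 = 380 → 380 − 360 = 20°

20°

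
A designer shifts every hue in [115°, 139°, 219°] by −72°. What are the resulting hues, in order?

115 − 72 = 43°
139 − 72 = 67°
219 − 72 = 147°

43°, 67°, 147°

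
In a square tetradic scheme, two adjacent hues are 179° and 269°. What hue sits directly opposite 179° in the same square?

A square tetradic scheme places four hues 90° apart; opposite corners are 180° apart.
179 + 180 = 359°

359°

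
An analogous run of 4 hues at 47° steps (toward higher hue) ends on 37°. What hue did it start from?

256°

3 steps of 47° (toward higher hue) give a net shift of +141°.
Start = end − shift: 37 − 141 = -104 → -104 + 360 = 256°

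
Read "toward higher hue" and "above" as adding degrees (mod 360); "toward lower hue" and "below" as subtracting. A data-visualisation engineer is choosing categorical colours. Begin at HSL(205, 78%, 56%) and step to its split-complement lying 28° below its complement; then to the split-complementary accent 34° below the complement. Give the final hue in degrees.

205 + 152 = 357°   (split-comp 28° ↓)
357 + 146 = 503 → 503 − 360 = 143°   (split-comp 34° ↓)

143°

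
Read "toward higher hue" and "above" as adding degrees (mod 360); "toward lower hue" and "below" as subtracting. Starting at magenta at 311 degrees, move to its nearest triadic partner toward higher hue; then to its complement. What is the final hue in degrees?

251°

+120° (triadic ↑): 311 + 120 = 431 → 431 − 360 = 71°
+180° (complement): 71 + 180 = 251°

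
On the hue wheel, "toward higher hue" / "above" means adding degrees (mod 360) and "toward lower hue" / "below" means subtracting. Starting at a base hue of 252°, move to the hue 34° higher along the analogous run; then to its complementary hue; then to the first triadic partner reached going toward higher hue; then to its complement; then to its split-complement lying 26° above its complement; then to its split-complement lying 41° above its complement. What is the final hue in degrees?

113°

analog 34° ↑ +34°: 252 + 34 = 286°
complement +180°: 286 + 180 = 466 → 466 − 360 = 106°
triadic ↑ +120°: 106 + 120 = 226°
complement +180°: 226 + 180 = 406 → 406 − 360 = 46°
split-comp 26° ↑ +206°: 46 + 206 = 252°
split-comp 41° ↑ +221°: 252 + 221 = 473 → 473 − 360 = 113°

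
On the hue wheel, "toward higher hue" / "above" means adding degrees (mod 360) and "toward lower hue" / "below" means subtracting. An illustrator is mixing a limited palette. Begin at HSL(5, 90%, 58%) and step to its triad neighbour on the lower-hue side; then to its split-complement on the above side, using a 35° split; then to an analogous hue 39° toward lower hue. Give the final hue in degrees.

61°

triadic ↓ −120°: 5 − 120 = -115 → -115 + 360 = 245°
split-comp 35° ↑ +215°: 245 + 215 = 460 → 460 − 360 = 100°
analog 39° ↓ −39°: 100 − 39 = 61°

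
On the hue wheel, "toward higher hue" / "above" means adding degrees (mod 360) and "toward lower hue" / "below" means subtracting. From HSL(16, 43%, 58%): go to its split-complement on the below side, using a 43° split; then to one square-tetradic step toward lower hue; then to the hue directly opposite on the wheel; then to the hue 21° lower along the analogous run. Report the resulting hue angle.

+137° (split-comp 43° ↓): 16 + 137 = 153°
−90° (square ↓): 153 − 90 = 63°
+180° (complement): 63 + 180 = 243°
−21° (analog 21° ↓): 243 − 21 = 222°

222°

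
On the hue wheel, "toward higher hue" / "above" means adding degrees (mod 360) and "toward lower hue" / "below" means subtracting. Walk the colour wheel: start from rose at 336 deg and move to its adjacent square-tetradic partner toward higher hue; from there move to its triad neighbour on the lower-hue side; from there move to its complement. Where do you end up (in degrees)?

126°

square ↑ +90°: 336 + 90 = 426 → 426 − 360 = 66°
triadic ↓ −120°: 66 − 120 = -54 → -54 + 360 = 306°
complement +180°: 306 + 180 = 486 → 486 − 360 = 126°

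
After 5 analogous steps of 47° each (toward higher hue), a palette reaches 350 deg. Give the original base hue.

115°

5 steps of 47° (toward higher hue) give a net shift of +235°.
Start = end − shift: 350 − 235 = 115°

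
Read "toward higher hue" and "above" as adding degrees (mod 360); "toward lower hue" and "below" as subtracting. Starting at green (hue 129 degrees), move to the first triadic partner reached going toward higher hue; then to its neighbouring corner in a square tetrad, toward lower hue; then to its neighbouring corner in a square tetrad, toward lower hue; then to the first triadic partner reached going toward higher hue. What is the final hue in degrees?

+120° (triadic ↑): 129 + 120 = 249°
−90° (square ↓): 249 − 90 = 159°
−90° (square ↓): 159 − 90 = 69°
+120° (triadic ↑): 69 + 120 = 189°

189°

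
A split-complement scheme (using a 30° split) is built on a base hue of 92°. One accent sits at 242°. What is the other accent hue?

302°

Split-complementary hues sit 30° either side of the complement.
Complement of the base 92°: 92 + 180 = 272°
The given accent 242° is 30° one side of 272°; the other accent sits 30° the other side: 272 + 30 = 302°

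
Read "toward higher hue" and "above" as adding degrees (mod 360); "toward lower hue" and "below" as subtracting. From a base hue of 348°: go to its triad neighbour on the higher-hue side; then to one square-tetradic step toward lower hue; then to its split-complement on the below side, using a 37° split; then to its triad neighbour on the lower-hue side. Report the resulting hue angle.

41°

triadic ↑ +120°: 348 + 120 = 468 → 468 − 360 = 108°
square ↓ −90°: 108 − 90 = 18°
split-comp 37° ↓ +143°: 18 + 143 = 161°
triadic ↓ −120°: 161 − 120 = 41°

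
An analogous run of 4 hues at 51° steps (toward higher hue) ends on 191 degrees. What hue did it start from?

3 steps of 51° (toward higher hue) give a net shift of +153°.
Start = end − shift: 191 − 153 = 38°

38°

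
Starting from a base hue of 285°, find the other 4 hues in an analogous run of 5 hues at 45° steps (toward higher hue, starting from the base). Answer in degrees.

330°, 15°, 60°, 105°

Analogous hues sit every 45° along the wheel.
285 + 45 = 330°
285 + 90 = 375 → 375 − 360 = 15°
285 + 135 = 420 → 420 − 360 = 60°
285 + 180 = 465 → 465 − 360 = 105°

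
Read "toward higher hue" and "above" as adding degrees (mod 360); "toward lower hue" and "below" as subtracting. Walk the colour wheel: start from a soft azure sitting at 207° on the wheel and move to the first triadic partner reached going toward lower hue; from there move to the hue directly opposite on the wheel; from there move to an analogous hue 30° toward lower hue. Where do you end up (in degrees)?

237°

207 − 120 = 87°   (triadic ↓)
87 + 180 = 267°   (complement)
267 − 30 = 237°   (analog 30° ↓)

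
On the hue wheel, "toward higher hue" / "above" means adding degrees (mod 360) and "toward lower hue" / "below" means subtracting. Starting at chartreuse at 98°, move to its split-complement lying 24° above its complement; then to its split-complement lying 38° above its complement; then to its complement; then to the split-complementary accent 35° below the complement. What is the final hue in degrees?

125°

98 + 204 = 302°   (split-comp 24° ↑)
302 + 218 = 520 → 520 − 360 = 160°   (split-comp 38° ↑)
160 + 180 = 340°   (complement)
340 + 145 = 485 → 485 − 360 = 125°   (split-comp 35° ↓)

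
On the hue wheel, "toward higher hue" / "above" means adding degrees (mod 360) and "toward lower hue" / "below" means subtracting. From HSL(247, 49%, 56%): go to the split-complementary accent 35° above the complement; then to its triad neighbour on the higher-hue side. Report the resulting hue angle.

+215° (split-comp 35° ↑): 247 + 215 = 462 → 462 − 360 = 102°
+120° (triadic ↑): 102 + 120 = 222°

222°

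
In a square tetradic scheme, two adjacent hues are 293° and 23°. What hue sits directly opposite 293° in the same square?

113°

A square tetradic scheme places four hues 90° apart; opposite corners are 180° apart.
293 + 180 = 473 → 473 − 360 = 113°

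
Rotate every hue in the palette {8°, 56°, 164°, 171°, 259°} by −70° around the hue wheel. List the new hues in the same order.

298°, 346°, 94°, 101°, 189°

8 − 70 = -62 → -62 + 360 = 298°
56 − 70 = -14 → -14 + 360 = 346°
164 − 70 = 94°
171 − 70 = 101°
259 − 70 = 189°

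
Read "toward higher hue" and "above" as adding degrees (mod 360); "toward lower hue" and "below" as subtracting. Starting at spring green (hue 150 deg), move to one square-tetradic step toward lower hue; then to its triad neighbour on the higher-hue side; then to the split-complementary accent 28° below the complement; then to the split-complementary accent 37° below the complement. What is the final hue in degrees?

square ↓ −90°: 150 − 90 = 60°
triadic ↑ +120°: 60 + 120 = 180°
split-comp 28° ↓ +152°: 180 + 152 = 332°
split-comp 37° ↓ +143°: 332 + 143 = 475 → 475 − 360 = 115°

115°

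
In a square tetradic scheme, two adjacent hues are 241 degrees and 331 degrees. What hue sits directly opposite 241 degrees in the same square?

61°

A square tetradic scheme places four hues 90° apart; opposite corners are 180° apart.
241 + 180 = 421 → 421 − 360 = 61°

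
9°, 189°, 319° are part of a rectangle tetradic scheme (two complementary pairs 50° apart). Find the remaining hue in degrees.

139°

A rectangular tetradic uses two complementary pairs 50° apart: offsets 0°, 50°, 180°, 230°.
Among {9°, 189°, 319°}, 9° and 189° are a 180° pair.
The remaining hue 319° needs its own complement: 319 + 180 = 499 → 499 − 360 = 139°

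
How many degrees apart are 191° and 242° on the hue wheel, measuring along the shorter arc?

51°

|191 − 242| = 51.
51 ≤ 180, so the shorter arc is 51°.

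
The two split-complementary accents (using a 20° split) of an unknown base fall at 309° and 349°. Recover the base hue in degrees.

149°

The accents sit 20° either side of the complement, so the complement is their short-arc midpoint on the wheel.
Short-arc midpoint of 309° and 349°: 329°.
Base is 180° from the complement: 329 − 180 = 149°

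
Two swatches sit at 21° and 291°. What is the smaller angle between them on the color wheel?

90°

|21 − 291| = 270.
The shorter arc is 360 − 270 = 90°.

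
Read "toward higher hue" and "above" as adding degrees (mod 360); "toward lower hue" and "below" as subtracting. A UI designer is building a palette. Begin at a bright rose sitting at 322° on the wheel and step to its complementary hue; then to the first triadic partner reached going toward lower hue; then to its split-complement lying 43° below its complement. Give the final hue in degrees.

complement +180°: 322 + 180 = 502 → 502 − 360 = 142°
triadic ↓ −120°: 142 − 120 = 22°
split-comp 43° ↓ +137°: 22 + 137 = 159°

159°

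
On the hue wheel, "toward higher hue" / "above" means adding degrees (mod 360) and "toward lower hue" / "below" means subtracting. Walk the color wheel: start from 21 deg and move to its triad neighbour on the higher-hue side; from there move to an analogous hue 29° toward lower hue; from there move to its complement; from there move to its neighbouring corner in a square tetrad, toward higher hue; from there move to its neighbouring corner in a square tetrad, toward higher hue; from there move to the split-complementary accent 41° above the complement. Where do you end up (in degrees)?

triadic ↑ +120°: 21 + 120 = 141°
analog 29° ↓ −29°: 141 − 29 = 112°
complement +180°: 112 + 180 = 292°
square ↑ +90°: 292 + 90 = 382 → 382 − 360 = 22°
square ↑ +90°: 22 + 90 = 112°
split-comp 41° ↑ +221°: 112 + 221 = 333°

333°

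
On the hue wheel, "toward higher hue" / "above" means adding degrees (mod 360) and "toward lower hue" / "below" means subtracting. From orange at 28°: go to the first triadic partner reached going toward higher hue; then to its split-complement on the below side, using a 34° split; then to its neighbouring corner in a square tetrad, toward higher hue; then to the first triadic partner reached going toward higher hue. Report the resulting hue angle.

144°

triadic ↑ +120°: 28 + 120 = 148°
split-comp 34° ↓ +146°: 148 + 146 = 294°
square ↑ +90°: 294 + 90 = 384 → 384 − 360 = 24°
triadic ↑ +120°: 24 + 120 = 144°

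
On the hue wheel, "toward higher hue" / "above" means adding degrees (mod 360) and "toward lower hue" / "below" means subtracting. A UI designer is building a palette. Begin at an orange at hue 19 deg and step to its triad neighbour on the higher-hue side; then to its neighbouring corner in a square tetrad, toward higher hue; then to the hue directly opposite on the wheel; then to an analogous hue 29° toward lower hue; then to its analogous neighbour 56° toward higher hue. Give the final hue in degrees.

triadic ↑ +120°: 19 + 120 = 139°
square ↑ +90°: 139 + 90 = 229°
complement +180°: 229 + 180 = 409 → 409 − 360 = 49°
analog 29° ↓ −29°: 49 − 29 = 20°
analog 56° ↑ +56°: 20 + 56 = 76°

76°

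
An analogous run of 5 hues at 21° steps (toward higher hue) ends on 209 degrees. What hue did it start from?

4 steps of 21° (toward higher hue) give a net shift of +84°.
Start = end − shift: 209 − 84 = 125°

125°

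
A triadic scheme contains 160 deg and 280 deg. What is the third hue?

40°

A triad spaces three hues 120° apart.
The full set is {40°, 160°, 280°}.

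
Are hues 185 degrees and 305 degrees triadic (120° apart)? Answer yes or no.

yes

Angular distance: |185 − 305| = 120 = 120°.
Triadic (120° apart) requires 120°.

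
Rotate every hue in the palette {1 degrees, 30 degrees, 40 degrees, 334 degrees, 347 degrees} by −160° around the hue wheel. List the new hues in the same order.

201°, 230°, 240°, 174°, 187°

1 − 160 = -159 → -159 + 360 = 201°
30 − 160 = -130 → -130 + 360 = 230°
40 − 160 = -120 → -120 + 360 = 240°
334 − 160 = 174°
347 − 160 = 187°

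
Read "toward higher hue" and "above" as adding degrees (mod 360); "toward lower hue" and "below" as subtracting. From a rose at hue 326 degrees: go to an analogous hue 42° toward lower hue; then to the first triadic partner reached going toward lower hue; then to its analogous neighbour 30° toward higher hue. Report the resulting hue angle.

194°

−42° (analog 42° ↓): 326 − 42 = 284°
−120° (triadic ↓): 284 − 120 = 164°
+30° (analog 30° ↑): 164 + 30 = 194°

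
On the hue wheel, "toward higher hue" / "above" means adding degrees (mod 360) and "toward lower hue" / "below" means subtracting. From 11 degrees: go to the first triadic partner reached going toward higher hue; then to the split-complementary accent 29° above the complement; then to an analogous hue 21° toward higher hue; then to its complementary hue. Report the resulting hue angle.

triadic ↑ +120°: 11 + 120 = 131°
split-comp 29° ↑ +209°: 131 + 209 = 340°
analog 21° ↑ +21°: 340 + 21 = 361 → 361 − 360 = 1°
complement +180°: 1 + 180 = 181°

181°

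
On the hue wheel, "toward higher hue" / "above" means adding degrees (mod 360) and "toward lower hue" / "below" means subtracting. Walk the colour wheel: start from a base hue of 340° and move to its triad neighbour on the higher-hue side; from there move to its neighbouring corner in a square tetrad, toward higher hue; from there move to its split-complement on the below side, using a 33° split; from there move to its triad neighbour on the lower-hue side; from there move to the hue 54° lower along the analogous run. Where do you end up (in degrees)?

+120° (triadic ↑): 340 + 120 = 460 → 460 − 360 = 100°
+90° (square ↑): 100 + 90 = 190°
+147° (split-comp 33° ↓): 190 + 147 = 337°
−120° (triadic ↓): 337 − 120 = 217°
−54° (analog 54° ↓): 217 − 54 = 163°

163°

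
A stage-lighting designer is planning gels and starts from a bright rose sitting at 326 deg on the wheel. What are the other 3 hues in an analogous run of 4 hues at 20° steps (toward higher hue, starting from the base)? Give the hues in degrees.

Analogous hues sit every 20° along the wheel.
326 + 20 = 346°
326 + 40 = 366 → 366 − 360 = 6°
326 + 60 = 386 → 386 − 360 = 26°

346°, 6°, and 26°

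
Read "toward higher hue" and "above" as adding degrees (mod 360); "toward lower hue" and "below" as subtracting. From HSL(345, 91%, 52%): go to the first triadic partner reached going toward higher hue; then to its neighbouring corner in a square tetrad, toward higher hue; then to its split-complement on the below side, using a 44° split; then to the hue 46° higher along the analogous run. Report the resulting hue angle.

17°

345 + 120 = 465 → 465 − 360 = 105°   (triadic ↑)
105 + 90 = 195°   (square ↑)
195 + 136 = 331°   (split-comp 44° ↓)
331 + 46 = 377 → 377 − 360 = 17°   (analog 46° ↑)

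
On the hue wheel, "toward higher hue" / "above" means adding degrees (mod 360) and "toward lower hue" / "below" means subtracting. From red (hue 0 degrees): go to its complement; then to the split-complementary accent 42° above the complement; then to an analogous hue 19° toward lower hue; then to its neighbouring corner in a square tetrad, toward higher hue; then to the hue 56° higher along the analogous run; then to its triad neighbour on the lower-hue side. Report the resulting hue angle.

49°

0 + 180 = 180°   (complement)
180 + 222 = 402 → 402 − 360 = 42°   (split-comp 42° ↑)
42 − 19 = 23°   (analog 19° ↓)
23 + 90 = 113°   (square ↑)
113 + 56 = 169°   (analog 56° ↑)
169 − 120 = 49°   (triadic ↓)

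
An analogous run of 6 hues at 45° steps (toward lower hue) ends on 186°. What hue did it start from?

5 steps of 45° (toward lower hue) give a net shift of −225°.
Start = end − shift: 186 + 225 = 411 → 411 − 360 = 51°

51°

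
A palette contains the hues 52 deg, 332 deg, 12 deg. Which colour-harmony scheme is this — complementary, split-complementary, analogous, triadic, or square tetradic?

Sort the hues: 12°, 52°, 332°.
Successive gaps around the wheel: 40°, 280°, 40°.
A run of hues at equal small steps (40°) with one large closing gap is an analogous group.

analogous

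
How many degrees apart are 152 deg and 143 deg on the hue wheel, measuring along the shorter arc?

|152 − 143| = 9.
9 ≤ 180, so the shorter arc is 9°.

9°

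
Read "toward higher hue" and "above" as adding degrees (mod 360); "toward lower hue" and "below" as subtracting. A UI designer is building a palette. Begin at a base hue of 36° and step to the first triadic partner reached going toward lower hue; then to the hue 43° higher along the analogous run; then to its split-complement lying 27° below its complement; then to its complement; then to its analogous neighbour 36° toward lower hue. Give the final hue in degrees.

256°

−120° (triadic ↓): 36 − 120 = -84 → -84 + 360 = 276°
+43° (analog 43° ↑): 276 + 43 = 319°
+153° (split-comp 27° ↓): 319 + 153 = 472 → 472 − 360 = 112°
+180° (complement): 112 + 180 = 292°
−36° (analog 36° ↓): 292 − 36 = 256°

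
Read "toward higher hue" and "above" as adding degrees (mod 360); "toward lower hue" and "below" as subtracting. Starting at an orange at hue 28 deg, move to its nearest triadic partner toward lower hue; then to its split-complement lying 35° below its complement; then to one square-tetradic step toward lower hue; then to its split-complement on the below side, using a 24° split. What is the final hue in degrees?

−120° (triadic ↓): 28 − 120 = -92 → -92 + 360 = 268°
+145° (split-comp 35° ↓): 268 + 145 = 413 → 413 − 360 = 53°
−90° (square ↓): 53 − 90 = -37 → -37 + 360 = 323°
+156° (split-comp 24° ↓): 323 + 156 = 479 → 479 − 360 = 119°

119°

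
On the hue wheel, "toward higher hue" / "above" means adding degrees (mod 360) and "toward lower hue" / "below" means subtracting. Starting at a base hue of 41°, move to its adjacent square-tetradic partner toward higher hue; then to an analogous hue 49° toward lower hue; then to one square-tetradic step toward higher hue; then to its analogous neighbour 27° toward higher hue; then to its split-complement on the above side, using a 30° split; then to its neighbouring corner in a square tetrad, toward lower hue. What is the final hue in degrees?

319°

41 + 90 = 131°   (square ↑)
131 − 49 = 82°   (analog 49° ↓)
82 + 90 = 172°   (square ↑)
172 + 27 = 199°   (analog 27° ↑)
199 + 210 = 409 → 409 − 360 = 49°   (split-comp 30° ↑)
49 − 90 = -41 → -41 + 360 = 319°   (square ↓)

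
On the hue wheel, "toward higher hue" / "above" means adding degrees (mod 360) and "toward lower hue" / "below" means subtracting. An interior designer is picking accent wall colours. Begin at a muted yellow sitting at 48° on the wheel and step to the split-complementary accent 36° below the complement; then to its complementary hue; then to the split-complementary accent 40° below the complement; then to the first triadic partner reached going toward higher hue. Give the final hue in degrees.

+144° (split-comp 36° ↓): 48 + 144 = 192°
+180° (complement): 192 + 180 = 372 → 372 − 360 = 12°
+140° (split-comp 40° ↓): 12 + 140 = 152°
+120° (triadic ↑): 152 + 120 = 272°

272°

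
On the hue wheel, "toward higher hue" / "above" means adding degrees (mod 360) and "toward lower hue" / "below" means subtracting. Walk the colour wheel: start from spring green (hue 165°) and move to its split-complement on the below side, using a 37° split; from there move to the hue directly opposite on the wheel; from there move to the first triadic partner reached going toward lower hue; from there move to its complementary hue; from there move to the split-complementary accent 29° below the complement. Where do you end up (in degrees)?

339°

165 + 143 = 308°   (split-comp 37° ↓)
308 + 180 = 488 → 488 − 360 = 128°   (complement)
128 − 120 = 8°   (triadic ↓)
8 + 180 = 188°   (complement)
188 + 151 = 339°   (split-comp 29° ↓)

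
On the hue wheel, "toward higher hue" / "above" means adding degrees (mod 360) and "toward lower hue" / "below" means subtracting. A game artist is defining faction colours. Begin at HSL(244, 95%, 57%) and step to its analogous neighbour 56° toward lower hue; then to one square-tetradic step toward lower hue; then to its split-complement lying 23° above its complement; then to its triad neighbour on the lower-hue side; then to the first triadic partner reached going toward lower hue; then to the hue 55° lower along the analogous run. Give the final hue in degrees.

6°

−56° (analog 56° ↓): 244 − 56 = 188°
−90° (square ↓): 188 − 90 = 98°
+203° (split-comp 23° ↑): 98 + 203 = 301°
−120° (triadic ↓): 301 − 120 = 181°
−120° (triadic ↓): 181 − 120 = 61°
−55° (analog 55° ↓): 61 − 55 = 6°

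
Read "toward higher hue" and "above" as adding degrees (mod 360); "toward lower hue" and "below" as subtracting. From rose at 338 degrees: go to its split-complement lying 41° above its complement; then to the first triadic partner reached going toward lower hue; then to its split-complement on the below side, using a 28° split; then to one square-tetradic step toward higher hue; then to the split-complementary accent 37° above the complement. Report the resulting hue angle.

178°

+221° (split-comp 41° ↑): 338 + 221 = 559 → 559 − 360 = 199°
−120° (triadic ↓): 199 − 120 = 79°
+152° (split-comp 28° ↓): 79 + 152 = 231°
+90° (square ↑): 231 + 90 = 321°
+217° (split-comp 37° ↑): 321 + 217 = 538 → 538 − 360 = 178°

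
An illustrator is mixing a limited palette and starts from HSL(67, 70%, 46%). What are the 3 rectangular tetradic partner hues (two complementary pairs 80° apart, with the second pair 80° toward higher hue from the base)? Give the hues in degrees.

147°, 247° and 327°

A rectangular tetradic uses two complementary pairs 80° apart: offsets 0°, 80°, 180°, 260°.
67 + 80 = 147°
67 + 180 = 247°
67 + 260 = 327°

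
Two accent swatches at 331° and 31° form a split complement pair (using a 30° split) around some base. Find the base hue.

181°

The accents sit 30° either side of the complement, so the complement is their short-arc midpoint on the wheel.
Short-arc midpoint of 331° and 31°: 1°.
Base is 180° from the complement: 1 − 180 = -179 → -179 + 360 = 181°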